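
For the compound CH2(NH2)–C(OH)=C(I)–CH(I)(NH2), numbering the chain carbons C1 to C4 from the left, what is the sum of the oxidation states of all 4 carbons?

Assign +1 per bond to O/N/halogen, −1 per bond to H or an electropositive element, and 0 per bond to carbon. Tallying each carbon:
C1: 1C, 2H, 1N → 0 − 2 + 1 = -1
C2: 3C, 1O → 0 + 1 = +1
C3: 3C, 1I → 0 + 1 = +1
C4: 1C, 1H, 1N, 1I → 0 − 1 + 1 + 1 = +1
Sum = -1 + 1 + 1 + 1 = +2.

+2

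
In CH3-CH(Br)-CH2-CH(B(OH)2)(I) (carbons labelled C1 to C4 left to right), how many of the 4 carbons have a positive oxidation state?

Each bond to a more electronegative atom (O, N, halogen) counts +1, each bond to a less electronegative atom (H, metal, B, Si) counts −1, and each C–C bond counts 0. Tallying each carbon:
C1: 1C, 3H → 0 − 3 = -3
C2: 2C, 1H, 1Br → 0 − 1 + 1 = 0
C3: 2C, 2H → 0 − 2 = -2
C4: 1C, 1H, 1I, 1B → 0 − 1 + 1 − 1 = -1
0 carbons meet the condition.

0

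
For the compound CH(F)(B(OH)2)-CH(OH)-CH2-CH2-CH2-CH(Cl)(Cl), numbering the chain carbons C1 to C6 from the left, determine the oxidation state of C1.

-1

Each bond to a more electronegative atom (O, N, halogen) counts +1, each bond to a less electronegative atom (H, metal, B, Si) counts −1, and each C–C bond counts 0.
C1 has one bond to C (0), one bond to H (-1), one bond to F (+1), one bond to B (-1).
Oxidation state = 0 − 1 + 1 − 1 = -1.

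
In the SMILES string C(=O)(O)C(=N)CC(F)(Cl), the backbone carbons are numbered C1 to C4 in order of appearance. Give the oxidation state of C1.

+3

Bonds to more-electronegative neighbours contribute +1 each, bonds to H or metals contribute −1 each, and C–C bonds contribute 0.
C1 has one bond to C (0), a double bond to O (2×+1 = +2), one bond to O (+1).
Oxidation state = 0 + 2 + 1 = +3.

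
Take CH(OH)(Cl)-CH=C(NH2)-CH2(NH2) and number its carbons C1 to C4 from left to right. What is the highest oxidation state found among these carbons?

+1

Bonds to more-electronegative neighbours contribute +1 each, bonds to H or metals contribute −1 each, and C–C bonds contribute 0. Tallying each carbon:
C1: 1C, 1H, 1O, 1Cl → 0 − 1 + 1 + 1 = +1
C2: 3C, 1H → 0 − 1 = -1
C3: 3C, 1N → 0 + 1 = +1
C4: 1C, 2H, 1N → 0 − 2 + 1 = -1
The highest value is +1.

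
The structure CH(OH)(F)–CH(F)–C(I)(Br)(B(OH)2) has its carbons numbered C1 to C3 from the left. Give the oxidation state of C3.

+1

Assign +1 per bond to O/N/halogen, −1 per bond to H or an electropositive element, and 0 per bond to carbon.
C3 has one bond to C (0), one bond to I (+1), one bond to Br (+1), one bond to B (-1).
Oxidation state = 0 + 1 + 1 − 1 = +1.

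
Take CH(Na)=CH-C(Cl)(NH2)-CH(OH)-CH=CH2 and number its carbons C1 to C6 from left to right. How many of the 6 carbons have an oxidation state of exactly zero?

Tallying each carbon's bonds:
C1: 2C, 1H, 1Na → 0 − 1 − 1 = -2
C2: 3C, 1H → 0 − 1 = -1
C3: 2C, 1N, 1Cl → 0 + 1 + 1 = +2
C4: 2C, 1H, 1O → 0 − 1 + 1 = 0
C5: 3C, 1H → 0 − 1 = -1
C6: 2C, 2H → 0 − 2 = -2
1 carbon (C4) meets the condition.

1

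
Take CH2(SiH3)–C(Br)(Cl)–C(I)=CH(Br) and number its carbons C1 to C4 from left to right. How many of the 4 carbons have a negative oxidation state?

1

Tallying each carbon's bonds:
C1: 1C, 2H, 1Si → 0 − 2 − 1 = -3
C2: 2C, 1Cl, 1Br → 0 + 1 + 1 = +2
C3: 3C, 1I → 0 + 1 = +1
C4: 2C, 1H, 1Br → 0 − 1 + 1 = 0
1 carbon (C1) meets the condition.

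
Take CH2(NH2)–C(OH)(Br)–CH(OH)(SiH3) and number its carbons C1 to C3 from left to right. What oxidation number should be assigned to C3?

-1

C3 has one bond to C (0), one bond to O (+1), one bond to Si (-1), one bond to H (-1).
Oxidation state = 0 + 1 − 1 − 1 = -1.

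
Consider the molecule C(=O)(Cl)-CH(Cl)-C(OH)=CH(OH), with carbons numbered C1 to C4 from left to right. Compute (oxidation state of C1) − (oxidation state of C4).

C1: 1C, 2O, 1Cl → 0 + 2 + 1 = +3
C4: 2C, 1H, 1O → 0 − 1 + 1 = 0
Difference: +3 − (0) = +3.

+3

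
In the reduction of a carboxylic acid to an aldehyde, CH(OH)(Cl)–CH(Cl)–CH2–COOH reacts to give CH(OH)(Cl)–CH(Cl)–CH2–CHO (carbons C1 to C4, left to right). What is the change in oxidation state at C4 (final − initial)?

Before: C4 has 1 bond to C, 3 bonds to O → oxidation state +3.
After: C4 has 1 bond to C, 1 bond to H, 2 bonds to O → oxidation state +1.
Δ = +1 − (+3) = -2, so this is a reduction at C4.

-2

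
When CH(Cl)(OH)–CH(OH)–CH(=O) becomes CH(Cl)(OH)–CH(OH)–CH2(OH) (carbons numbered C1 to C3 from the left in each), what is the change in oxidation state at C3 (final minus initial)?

Before: C3 has 1 bond to C, 1 bond to H, 2 bonds to O → oxidation state +1.
After: C3 has 1 bond to C, 2 bonds to H, 1 bond to O → oxidation state -1.
Δ = -1 − (+1) = -2, so this is a reduction at C3.

-2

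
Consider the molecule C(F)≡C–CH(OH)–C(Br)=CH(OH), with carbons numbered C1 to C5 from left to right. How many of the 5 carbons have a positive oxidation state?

Each bond to a more electronegative atom (O, N, halogen) counts +1, each bond to a less electronegative atom (H, metal, B, Si) counts −1, and each C–C bond counts 0. Tallying each carbon:
C1: 3C, 1F → 0 + 1 = +1
C2: 4C → 0 = 0
C3: 2C, 1H, 1O → 0 − 1 + 1 = 0
C4: 3C, 1Br → 0 + 1 = +1
C5: 2C, 1H, 1O → 0 − 1 + 1 = 0
2 carbons (C1, C4) meet the condition.

2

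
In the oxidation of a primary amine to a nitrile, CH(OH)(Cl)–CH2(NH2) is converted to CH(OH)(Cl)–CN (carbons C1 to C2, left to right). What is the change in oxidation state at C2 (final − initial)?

Before: C2 has 1 bond to C, 2 bonds to H, 1 bond to N → oxidation state -1.
After: C2 has 1 bond to C, 3 bonds to N → oxidation state +3.
Δ = +3 − (-1) = +4, so this is an oxidation at C2.

+4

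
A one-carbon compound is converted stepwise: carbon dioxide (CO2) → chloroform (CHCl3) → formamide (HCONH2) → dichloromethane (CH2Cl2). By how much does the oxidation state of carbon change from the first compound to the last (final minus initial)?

Carbon oxidation states along the series — carbon dioxide: +4, chloroform: +2, formamide: +2, dichloromethane: 0.
Net change = 0 − (+4) = -4.

-4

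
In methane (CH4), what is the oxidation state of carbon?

Count +1 for every bond to an atom more electronegative than carbon and −1 for every bond to one less electronegative; C–C bonds are 0.
The carbon has one bond to H (-1), one bond to H (-1), one bond to H (-1), one bond to H (-1).
Oxidation state = -1 − 1 − 1 − 1 = -4.

-4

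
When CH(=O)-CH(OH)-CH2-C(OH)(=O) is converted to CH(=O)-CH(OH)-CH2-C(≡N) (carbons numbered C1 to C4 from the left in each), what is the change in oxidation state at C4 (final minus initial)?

0

Before: C4 has 1 bond to C, 3 bonds to O → oxidation state +3.
After: C4 has 1 bond to C, 3 bonds to N → oxidation state +3.
Δ = +3 − (+3) = 0, so no net redox change at C4.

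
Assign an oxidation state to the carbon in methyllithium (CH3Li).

Assign +1 per bond to O/N/halogen, −1 per bond to H or an electropositive element, and 0 per bond to carbon.
The carbon has one bond to H (-1), one bond to H (-1), one bond to H (-1), one bond to Li (-1).
Oxidation state = -1 − 1 − 1 − 1 = -4.

-4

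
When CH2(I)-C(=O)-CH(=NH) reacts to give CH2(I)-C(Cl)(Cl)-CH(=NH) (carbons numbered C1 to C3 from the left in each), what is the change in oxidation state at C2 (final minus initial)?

0

Before: C2 has 2 bonds to C, 2 bonds to O → oxidation state +2.
After: C2 has 2 bonds to C, 2 bonds to Cl → oxidation state +2.
Δ = +2 − (+2) = 0, so no net redox change at C2.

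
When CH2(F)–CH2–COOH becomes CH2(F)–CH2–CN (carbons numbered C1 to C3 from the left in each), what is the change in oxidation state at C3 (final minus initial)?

Before: C3 has 1 bond to C, 3 bonds to O → oxidation state +3.
After: C3 has 1 bond to C, 3 bonds to N → oxidation state +3.
Δ = +3 − (+3) = 0, so no net redox change at C3.

0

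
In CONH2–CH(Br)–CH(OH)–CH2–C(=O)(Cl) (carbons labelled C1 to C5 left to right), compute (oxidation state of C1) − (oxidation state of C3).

+3

C1: 1C, 2O, 1N → 0 + 2 + 1 = +3
C3: 2C, 1H, 1O → 0 − 1 + 1 = 0
Difference: +3 − (0) = +3.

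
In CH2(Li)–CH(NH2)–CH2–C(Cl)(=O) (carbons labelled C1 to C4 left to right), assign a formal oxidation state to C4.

Bonds to more-electronegative neighbours contribute +1 each, bonds to H or metals contribute −1 each, and C–C bonds contribute 0.
C4 has one bond to C (0), one bond to Cl (+1), a double bond to O (2×+1 = +2).
Oxidation state = 0 + 1 + 2 = +3.

+3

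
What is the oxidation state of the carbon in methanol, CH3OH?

-2

Each bond to a more electronegative atom (O, N, halogen) counts +1, each bond to a less electronegative atom (H, metal, B, Si) counts −1, and each C–C bond counts 0.
The carbon has one bond to H (-1), one bond to H (-1), one bond to H (-1), one bond to O (+1).
Oxidation state = -1 − 1 − 1 + 1 = -2.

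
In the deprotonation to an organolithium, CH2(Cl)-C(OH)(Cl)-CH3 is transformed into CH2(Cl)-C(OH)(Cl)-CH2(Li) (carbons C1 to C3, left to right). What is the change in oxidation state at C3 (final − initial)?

0

Before: C3 has 1 bond to C, 3 bonds to H → oxidation state -3.
After: C3 has 1 bond to C, 2 bonds to H, 1 bond to Li → oxidation state -3.
Δ = -3 − (-3) = 0, so no net redox change at C3.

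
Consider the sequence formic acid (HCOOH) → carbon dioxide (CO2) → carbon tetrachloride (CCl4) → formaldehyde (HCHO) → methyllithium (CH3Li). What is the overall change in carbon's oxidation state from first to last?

-6

Carbon oxidation states along the series — formic acid: +2, carbon dioxide: +4, carbon tetrachloride: +4, formaldehyde: 0, methyllithium: -4.
Net change = -4 − (+2) = -6.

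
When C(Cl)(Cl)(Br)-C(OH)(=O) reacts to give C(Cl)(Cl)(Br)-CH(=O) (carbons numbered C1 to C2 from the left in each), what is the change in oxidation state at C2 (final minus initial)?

-2

Before: C2 has 1 bond to C, 3 bonds to O → oxidation state +3.
After: C2 has 1 bond to C, 1 bond to H, 2 bonds to O → oxidation state +1.
Δ = +1 − (+3) = -2, so this is a reduction at C2.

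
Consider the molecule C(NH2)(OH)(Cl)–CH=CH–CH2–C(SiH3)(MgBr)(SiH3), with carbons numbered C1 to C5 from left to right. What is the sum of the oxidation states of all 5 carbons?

Tallying each carbon's bonds:
C1: 1C, 1O, 1N, 1Cl → 0 + 1 + 1 + 1 = +3
C2: 3C, 1H → 0 − 1 = -1
C3: 3C, 1H → 0 − 1 = -1
C4: 2C, 2H → 0 − 2 = -2
C5: 1C, 1Mg, 2Si → 0 − 1 − 2 = -3
Sum = +3 − 1 − 1 − 2 − 3 = -4.

-4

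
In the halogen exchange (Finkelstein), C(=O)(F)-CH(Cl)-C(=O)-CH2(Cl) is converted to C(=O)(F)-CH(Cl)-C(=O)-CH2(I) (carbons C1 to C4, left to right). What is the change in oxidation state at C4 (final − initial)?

0

Before: C4 has 1 bond to C, 2 bonds to H, 1 bond to Cl → oxidation state -1.
After: C4 has 1 bond to C, 2 bonds to H, 1 bond to I → oxidation state -1.
Δ = -1 − (-1) = 0, so no net redox change at C4.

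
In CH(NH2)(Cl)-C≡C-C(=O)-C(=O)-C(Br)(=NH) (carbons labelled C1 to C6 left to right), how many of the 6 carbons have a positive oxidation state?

4

Tallying each carbon's bonds:
C1: 1C, 1H, 1N, 1Cl → 0 − 1 + 1 + 1 = +1
C2: 4C → 0 = 0
C3: 4C → 0 = 0
C4: 2C, 2O → 0 + 2 = +2
C5: 2C, 2O → 0 + 2 = +2
C6: 1C, 2N, 1Br → 0 + 2 + 1 = +3
4 carbons (C1, C4, C5, C6) meet the condition.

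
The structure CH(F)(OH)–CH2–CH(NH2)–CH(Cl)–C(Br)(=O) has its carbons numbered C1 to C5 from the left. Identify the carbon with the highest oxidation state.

Bonds to more-electronegative neighbours contribute +1 each, bonds to H or metals contribute −1 each, and C–C bonds contribute 0. Tallying each carbon:
C1: 1C, 1H, 1O, 1F → 0 − 1 + 1 + 1 = +1
C2: 2C, 2H → 0 − 2 = -2
C3: 2C, 1H, 1N → 0 − 1 + 1 = 0
C4: 2C, 1H, 1Cl → 0 − 1 + 1 = 0
C5: 1C, 2O, 1Br → 0 + 2 + 1 = +3
The most oxidised carbon is C5 at +3.

C5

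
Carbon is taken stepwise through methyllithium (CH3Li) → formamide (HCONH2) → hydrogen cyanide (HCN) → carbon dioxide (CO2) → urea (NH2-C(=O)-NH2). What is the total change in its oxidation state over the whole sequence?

+8

Carbon oxidation states along the series — methyllithium: -4, formamide: +2, hydrogen cyanide: +2, carbon dioxide: +4, urea: +4.
Net change = +4 − (-4) = +8.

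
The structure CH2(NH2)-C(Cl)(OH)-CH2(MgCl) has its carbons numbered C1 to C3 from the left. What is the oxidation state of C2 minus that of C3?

C2: 2C, 1O, 1Cl → 0 + 1 + 1 = +2
C3: 1C, 2H, 1Mg → 0 − 2 − 1 = -3
Difference: +2 − (-3) = +5.

+5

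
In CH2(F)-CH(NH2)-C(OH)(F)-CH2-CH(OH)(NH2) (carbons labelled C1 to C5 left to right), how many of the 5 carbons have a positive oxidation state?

2

Bonds to more-electronegative neighbours contribute +1 each, bonds to H or metals contribute −1 each, and C–C bonds contribute 0. Tallying each carbon:
C1: 1C, 2H, 1F → 0 − 2 + 1 = -1
C2: 2C, 1H, 1N → 0 − 1 + 1 = 0
C3: 2C, 1O, 1F → 0 + 1 + 1 = +2
C4: 2C, 2H → 0 − 2 = -2
C5: 1C, 1H, 1O, 1N → 0 − 1 + 1 + 1 = +1
2 carbons (C3, C5) meet the condition.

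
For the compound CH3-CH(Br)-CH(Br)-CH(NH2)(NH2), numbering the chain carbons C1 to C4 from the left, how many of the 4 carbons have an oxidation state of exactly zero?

Tallying each carbon's bonds:
C1: 1C, 3H → 0 − 3 = -3
C2: 2C, 1H, 1Br → 0 − 1 + 1 = 0
C3: 2C, 1H, 1Br → 0 − 1 + 1 = 0
C4: 1C, 1H, 2N → 0 − 1 + 2 = +1
2 carbons (C2, C3) meet the condition.

2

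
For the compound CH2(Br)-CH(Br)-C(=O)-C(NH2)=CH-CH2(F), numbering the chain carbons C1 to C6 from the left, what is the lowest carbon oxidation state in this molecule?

Bonds to more-electronegative neighbours contribute +1 each, bonds to H or metals contribute −1 each, and C–C bonds contribute 0. Tallying each carbon:
C1: 1C, 2H, 1Br → 0 − 2 + 1 = -1
C2: 2C, 1H, 1Br → 0 − 1 + 1 = 0
C3: 2C, 2O → 0 + 2 = +2
C4: 3C, 1N → 0 + 1 = +1
C5: 3C, 1H → 0 − 1 = -1
C6: 1C, 2H, 1F → 0 − 2 + 1 = -1
The lowest value is -1.

-1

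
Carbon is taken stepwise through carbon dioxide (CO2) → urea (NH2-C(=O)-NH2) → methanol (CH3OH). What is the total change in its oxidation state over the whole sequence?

-6

Carbon oxidation states along the series — carbon dioxide: +4, urea: +4, methanol: -2.
Net change = -2 − (+4) = -6.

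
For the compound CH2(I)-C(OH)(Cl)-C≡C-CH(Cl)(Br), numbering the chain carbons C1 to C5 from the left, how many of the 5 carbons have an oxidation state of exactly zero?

2

Tallying each carbon's bonds:
C1: 1C, 2H, 1I → 0 − 2 + 1 = -1
C2: 2C, 1O, 1Cl → 0 + 1 + 1 = +2
C3: 4C → 0 = 0
C4: 4C → 0 = 0
C5: 1C, 1H, 1Cl, 1Br → 0 − 1 + 1 + 1 = +1
2 carbons (C3, C4) meet the condition.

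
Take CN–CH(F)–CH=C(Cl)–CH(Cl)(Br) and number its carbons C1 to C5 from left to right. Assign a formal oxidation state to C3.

Bonds to more-electronegative neighbours contribute +1 each, bonds to H or metals contribute −1 each, and C–C bonds contribute 0.
C3 has one bond to C (0), a double bond to C (2×0 = 0), one bond to H (-1).
Oxidation state = 0 + 0 − 1 = -1.

-1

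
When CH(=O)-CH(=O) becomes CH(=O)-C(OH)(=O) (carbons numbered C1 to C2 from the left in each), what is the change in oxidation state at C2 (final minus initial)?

Before: C2 has 1 bond to C, 1 bond to H, 2 bonds to O → oxidation state +1.
After: C2 has 1 bond to C, 3 bonds to O → oxidation state +3.
Δ = +3 − (+1) = +2, so this is an oxidation at C2.

+2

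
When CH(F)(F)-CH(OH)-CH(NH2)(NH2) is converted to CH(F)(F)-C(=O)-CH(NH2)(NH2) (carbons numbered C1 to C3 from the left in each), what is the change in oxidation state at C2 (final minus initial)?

+2

Before: C2 has 2 bonds to C, 1 bond to H, 1 bond to O → oxidation state 0.
After: C2 has 2 bonds to C, 2 bonds to O → oxidation state +2.
Δ = +2 − (0) = +2, so this is an oxidation at C2.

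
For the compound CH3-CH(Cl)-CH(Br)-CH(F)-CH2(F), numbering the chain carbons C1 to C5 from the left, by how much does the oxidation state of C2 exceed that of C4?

0

C2: 2C, 1H, 1Cl → 0 − 1 + 1 = 0
C4: 2C, 1H, 1F → 0 − 1 + 1 = 0
Difference: 0 − (0) = 0.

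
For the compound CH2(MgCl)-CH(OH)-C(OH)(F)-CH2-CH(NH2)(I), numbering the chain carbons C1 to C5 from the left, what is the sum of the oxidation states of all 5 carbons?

-2

Tallying each carbon's bonds:
C1: 1C, 2H, 1Mg → 0 − 2 − 1 = -3
C2: 2C, 1H, 1O → 0 − 1 + 1 = 0
C3: 2C, 1O, 1F → 0 + 1 + 1 = +2
C4: 2C, 2H → 0 − 2 = -2
C5: 1C, 1H, 1N, 1I → 0 − 1 + 1 + 1 = +1
Sum = -3 + 0 + 2 − 2 + 1 = -2.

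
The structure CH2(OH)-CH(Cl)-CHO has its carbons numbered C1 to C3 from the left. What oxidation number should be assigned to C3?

Count +1 for every bond to an atom more electronegative than carbon and −1 for every bond to one less electronegative; C–C bonds are 0.
C3 has one bond to C (0), a double bond to O (2×+1 = +2), one bond to H (-1).
Oxidation state = 0 + 2 − 1 = +1.

+1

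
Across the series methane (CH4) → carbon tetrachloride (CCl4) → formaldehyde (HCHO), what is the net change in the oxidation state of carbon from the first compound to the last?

+4

Carbon oxidation states along the series — methane: -4, carbon tetrachloride: +4, formaldehyde: 0.
Net change = 0 − (-4) = +4.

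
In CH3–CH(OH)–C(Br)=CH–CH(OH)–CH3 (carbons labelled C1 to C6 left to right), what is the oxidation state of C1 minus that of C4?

C1: 1C, 3H → 0 − 3 = -3
C4: 3C, 1H → 0 − 1 = -1
Difference: -3 − (-1) = -2.

-2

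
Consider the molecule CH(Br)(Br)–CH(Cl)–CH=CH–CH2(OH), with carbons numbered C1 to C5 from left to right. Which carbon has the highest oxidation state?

C1

Tallying each carbon's bonds:
C1: 1C, 1H, 2Br → 0 − 1 + 2 = +1
C2: 2C, 1H, 1Cl → 0 − 1 + 1 = 0
C3: 3C, 1H → 0 − 1 = -1
C4: 3C, 1H → 0 − 1 = -1
C5: 1C, 2H, 1O → 0 − 2 + 1 = -1
The most oxidised carbon is C1 at +1.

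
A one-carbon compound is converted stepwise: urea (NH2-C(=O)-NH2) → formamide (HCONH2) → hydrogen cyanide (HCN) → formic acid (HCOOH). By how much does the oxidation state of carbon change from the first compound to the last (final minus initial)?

Carbon oxidation states along the series — urea: +4, formamide: +2, hydrogen cyanide: +2, formic acid: +2.
Net change = +2 − (+4) = -2.

-2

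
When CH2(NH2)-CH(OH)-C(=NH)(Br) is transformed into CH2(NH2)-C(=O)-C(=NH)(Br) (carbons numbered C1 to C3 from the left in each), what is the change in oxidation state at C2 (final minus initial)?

Before: C2 has 2 bonds to C, 1 bond to H, 1 bond to O → oxidation state 0.
After: C2 has 2 bonds to C, 2 bonds to O → oxidation state +2.
Δ = +2 − (0) = +2, so this is an oxidation at C2.

+2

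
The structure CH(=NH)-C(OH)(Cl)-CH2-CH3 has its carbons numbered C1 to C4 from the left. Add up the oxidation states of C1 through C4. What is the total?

-2

Tallying each carbon's bonds:
C1: 1C, 1H, 2N → 0 − 1 + 2 = +1
C2: 2C, 1O, 1Cl → 0 + 1 + 1 = +2
C3: 2C, 2H → 0 − 2 = -2
C4: 1C, 3H → 0 − 3 = -3
Sum = +1 + 2 − 2 − 3 = -2.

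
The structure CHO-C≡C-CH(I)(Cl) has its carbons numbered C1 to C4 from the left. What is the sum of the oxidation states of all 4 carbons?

Tallying each carbon's bonds:
C1: 1C, 1H, 2O → 0 − 1 + 2 = +1
C2: 4C → 0 = 0
C3: 4C → 0 = 0
C4: 1C, 1H, 1Cl, 1I → 0 − 1 + 1 + 1 = +1
Sum = +1 + 0 + 0 + 1 = +2.

+2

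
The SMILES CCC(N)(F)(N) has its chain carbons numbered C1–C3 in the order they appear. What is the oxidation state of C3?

+3

Bonds to more-electronegative neighbours contribute +1 each, bonds to H or metals contribute −1 each, and C–C bonds contribute 0.
C3 has one bond to C (0), one bond to N (+1), one bond to F (+1), one bond to N (+1).
Oxidation state = 0 + 1 + 1 + 1 = +3.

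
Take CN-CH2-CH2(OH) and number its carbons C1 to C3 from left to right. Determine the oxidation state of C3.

-1

C3 has one bond to C (0), one bond to H (-1), one bond to O (+1), one bond to H (-1).
Oxidation state = 0 − 1 + 1 − 1 = -1.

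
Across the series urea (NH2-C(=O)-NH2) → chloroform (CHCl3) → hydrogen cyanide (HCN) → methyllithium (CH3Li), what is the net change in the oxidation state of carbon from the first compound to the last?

Carbon oxidation states along the series — urea: +4, chloroform: +2, hydrogen cyanide: +2, methyllithium: -4.
Net change = -4 − (+4) = -8.

-8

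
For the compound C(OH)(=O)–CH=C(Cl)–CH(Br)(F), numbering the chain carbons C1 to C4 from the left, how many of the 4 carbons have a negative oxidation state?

Assign +1 per bond to O/N/halogen, −1 per bond to H or an electropositive element, and 0 per bond to carbon. Tallying each carbon:
C1: 1C, 3O → 0 + 3 = +3
C2: 3C, 1H → 0 − 1 = -1
C3: 3C, 1Cl → 0 + 1 = +1
C4: 1C, 1H, 1F, 1Br → 0 − 1 + 1 + 1 = +1
1 carbon (C2) meets the condition.

1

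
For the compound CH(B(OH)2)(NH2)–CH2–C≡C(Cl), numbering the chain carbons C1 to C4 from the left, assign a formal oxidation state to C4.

Assign +1 per bond to O/N/halogen, −1 per bond to H or an electropositive element, and 0 per bond to carbon.
C4 has a triple bond to C (3×0 = 0), one bond to Cl (+1).
Oxidation state = 0 + 1 = +1.

+1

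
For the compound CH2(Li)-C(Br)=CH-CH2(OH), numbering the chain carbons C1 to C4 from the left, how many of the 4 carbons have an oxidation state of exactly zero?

0

Count +1 for every bond to an atom more electronegative than carbon and −1 for every bond to one less electronegative; C–C bonds are 0. Tallying each carbon:
C1: 1C, 2H, 1Li → 0 − 2 − 1 = -3
C2: 3C, 1Br → 0 + 1 = +1
C3: 3C, 1H → 0 − 1 = -1
C4: 1C, 2H, 1O → 0 − 2 + 1 = -1
0 carbons meet the condition.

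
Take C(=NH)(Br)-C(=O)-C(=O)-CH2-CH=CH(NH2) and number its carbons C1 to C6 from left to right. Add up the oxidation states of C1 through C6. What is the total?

Each bond to a more electronegative atom (O, N, halogen) counts +1, each bond to a less electronegative atom (H, metal, B, Si) counts −1, and each C–C bond counts 0. Tallying each carbon:
C1: 1C, 2N, 1Br → 0 + 2 + 1 = +3
C2: 2C, 2O → 0 + 2 = +2
C3: 2C, 2O → 0 + 2 = +2
C4: 2C, 2H → 0 − 2 = -2
C5: 3C, 1H → 0 − 1 = -1
C6: 2C, 1H, 1N → 0 − 1 + 1 = 0
Sum = +3 + 2 + 2 − 2 − 1 + 0 = +4.

+4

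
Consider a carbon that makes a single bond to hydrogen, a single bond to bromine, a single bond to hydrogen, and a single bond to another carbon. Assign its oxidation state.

Bonds to more-electronegative neighbours contribute +1 each, bonds to H or metals contribute −1 each, and C–C bonds contribute 0.
The carbon has one bond to C (0), one bond to H (-1), one bond to H (-1), one bond to Br (+1).
Oxidation state = 0 − 1 − 1 + 1 = -1.

-1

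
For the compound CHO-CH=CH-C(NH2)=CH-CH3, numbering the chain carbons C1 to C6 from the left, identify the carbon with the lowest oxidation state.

Bonds to more-electronegative neighbours contribute +1 each, bonds to H or metals contribute −1 each, and C–C bonds contribute 0. Tallying each carbon:
C1: 1C, 1H, 2O → 0 − 1 + 2 = +1
C2: 3C, 1H → 0 − 1 = -1
C3: 3C, 1H → 0 − 1 = -1
C4: 3C, 1N → 0 + 1 = +1
C5: 3C, 1H → 0 − 1 = -1
C6: 1C, 3H → 0 − 3 = -3
The most reduced carbon is C6 at -3.

C6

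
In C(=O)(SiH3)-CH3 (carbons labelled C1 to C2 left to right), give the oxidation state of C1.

+1

C1 has one bond to C (0), a double bond to O (2×+1 = +2), one bond to Si (-1).
Oxidation state = 0 + 2 − 1 = +1.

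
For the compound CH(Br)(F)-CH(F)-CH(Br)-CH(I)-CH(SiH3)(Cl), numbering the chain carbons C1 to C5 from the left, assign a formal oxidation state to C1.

Bonds to more-electronegative neighbours contribute +1 each, bonds to H or metals contribute −1 each, and C–C bonds contribute 0.
C1 has one bond to C (0), one bond to Br (+1), one bond to H (-1), one bond to F (+1).
Oxidation state = 0 + 1 − 1 + 1 = +1.

+1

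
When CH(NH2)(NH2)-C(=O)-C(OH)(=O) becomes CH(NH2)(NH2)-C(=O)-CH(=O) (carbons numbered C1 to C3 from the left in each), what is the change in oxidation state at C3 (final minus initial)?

-2

Before: C3 has 1 bond to C, 3 bonds to O → oxidation state +3.
After: C3 has 1 bond to C, 1 bond to H, 2 bonds to O → oxidation state +1.
Δ = +1 − (+3) = -2, so this is a reduction at C3.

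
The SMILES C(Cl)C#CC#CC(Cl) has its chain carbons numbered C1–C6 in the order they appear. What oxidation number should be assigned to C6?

-1

C6 has one bond to C (0), one bond to Cl (+1), one bond to H (-1), one bond to H (-1).
Oxidation state = 0 + 1 − 1 − 1 = -1.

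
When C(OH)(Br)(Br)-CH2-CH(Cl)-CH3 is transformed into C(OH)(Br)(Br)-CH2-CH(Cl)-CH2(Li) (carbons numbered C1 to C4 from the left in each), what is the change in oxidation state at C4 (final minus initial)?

Before: C4 has 1 bond to C, 3 bonds to H → oxidation state -3.
After: C4 has 1 bond to C, 2 bonds to H, 1 bond to Li → oxidation state -3.
Δ = -3 − (-3) = 0, so no net redox change at C4.

0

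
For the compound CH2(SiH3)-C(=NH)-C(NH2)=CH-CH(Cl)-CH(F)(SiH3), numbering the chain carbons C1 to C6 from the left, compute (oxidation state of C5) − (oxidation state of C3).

C5: 2C, 1H, 1Cl → 0 − 1 + 1 = 0
C3: 3C, 1N → 0 + 1 = +1
Difference: 0 − (+1) = -1.

-1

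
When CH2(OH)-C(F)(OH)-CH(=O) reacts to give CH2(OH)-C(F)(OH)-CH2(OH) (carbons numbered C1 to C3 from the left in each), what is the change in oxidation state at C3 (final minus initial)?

Before: C3 has 1 bond to C, 1 bond to H, 2 bonds to O → oxidation state +1.
After: C3 has 1 bond to C, 2 bonds to H, 1 bond to O → oxidation state -1.
Δ = -1 − (+1) = -2, so this is a reduction at C3.

-2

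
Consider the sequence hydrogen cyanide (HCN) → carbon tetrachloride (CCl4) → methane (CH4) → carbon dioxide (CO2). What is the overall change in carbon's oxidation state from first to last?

+2

Carbon oxidation states along the series — hydrogen cyanide: +2, carbon tetrachloride: +4, methane: -4, carbon dioxide: +4.
Net change = +4 − (+2) = +2.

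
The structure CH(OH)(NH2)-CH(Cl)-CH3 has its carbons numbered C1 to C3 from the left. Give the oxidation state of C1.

+1

Assign +1 per bond to O/N/halogen, −1 per bond to H or an electropositive element, and 0 per bond to carbon.
C1 has one bond to C (0), one bond to O (+1), one bond to N (+1), one bond to H (-1).
Oxidation state = 0 + 1 + 1 − 1 = +1.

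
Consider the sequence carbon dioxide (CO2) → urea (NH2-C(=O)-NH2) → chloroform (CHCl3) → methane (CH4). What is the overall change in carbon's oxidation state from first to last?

Carbon oxidation states along the series — carbon dioxide: +4, urea: +4, chloroform: +2, methane: -4.
Net change = -4 − (+4) = -8.

-8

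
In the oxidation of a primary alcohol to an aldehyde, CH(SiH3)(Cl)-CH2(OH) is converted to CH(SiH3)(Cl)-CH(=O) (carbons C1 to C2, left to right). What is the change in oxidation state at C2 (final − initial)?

Before: C2 has 1 bond to C, 2 bonds to H, 1 bond to O → oxidation state -1.
After: C2 has 1 bond to C, 1 bond to H, 2 bonds to O → oxidation state +1.
Δ = +1 − (-1) = +2, so this is an oxidation at C2.

+2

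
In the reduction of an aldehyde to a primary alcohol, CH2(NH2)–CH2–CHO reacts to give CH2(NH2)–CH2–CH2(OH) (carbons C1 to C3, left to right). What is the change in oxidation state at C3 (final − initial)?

Before: C3 has 1 bond to C, 1 bond to H, 2 bonds to O → oxidation state +1.
After: C3 has 1 bond to C, 2 bonds to H, 1 bond to O → oxidation state -1.
Δ = -1 − (+1) = -2, so this is a reduction at C3.

-2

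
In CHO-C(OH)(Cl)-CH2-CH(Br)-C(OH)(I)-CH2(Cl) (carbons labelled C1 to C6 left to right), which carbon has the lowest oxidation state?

Count +1 for every bond to an atom more electronegative than carbon and −1 for every bond to one less electronegative; C–C bonds are 0. Tallying each carbon:
C1: 1C, 1H, 2O → 0 − 1 + 2 = +1
C2: 2C, 1O, 1Cl → 0 + 1 + 1 = +2
C3: 2C, 2H → 0 − 2 = -2
C4: 2C, 1H, 1Br → 0 − 1 + 1 = 0
C5: 2C, 1O, 1I → 0 + 1 + 1 = +2
C6: 1C, 2H, 1Cl → 0 − 2 + 1 = -1
The most reduced carbon is C3 at -2.

C3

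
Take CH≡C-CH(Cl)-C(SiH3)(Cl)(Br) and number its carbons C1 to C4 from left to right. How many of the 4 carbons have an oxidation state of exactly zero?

2

Count +1 for every bond to an atom more electronegative than carbon and −1 for every bond to one less electronegative; C–C bonds are 0. Tallying each carbon:
C1: 3C, 1H → 0 − 1 = -1
C2: 4C → 0 = 0
C3: 2C, 1H, 1Cl → 0 − 1 + 1 = 0
C4: 1C, 1Cl, 1Br, 1Si → 0 + 1 + 1 − 1 = +1
2 carbons (C2, C3) meet the condition.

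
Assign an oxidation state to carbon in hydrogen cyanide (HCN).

+2

The carbon has one bond to H (-1), a triple bond to N (3×+1 = +3).
Oxidation state = -1 + 3 = +2.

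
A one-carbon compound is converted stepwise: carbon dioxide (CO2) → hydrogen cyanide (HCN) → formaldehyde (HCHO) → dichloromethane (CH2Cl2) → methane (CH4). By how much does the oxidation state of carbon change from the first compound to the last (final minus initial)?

Carbon oxidation states along the series — carbon dioxide: +4, hydrogen cyanide: +2, formaldehyde: 0, dichloromethane: 0, methane: -4.
Net change = -4 − (+4) = -8.

-8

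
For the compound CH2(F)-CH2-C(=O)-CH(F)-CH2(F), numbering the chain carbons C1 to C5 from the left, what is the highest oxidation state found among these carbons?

+2

Tallying each carbon's bonds:
C1: 1C, 2H, 1F → 0 − 2 + 1 = -1
C2: 2C, 2H → 0 − 2 = -2
C3: 2C, 2O → 0 + 2 = +2
C4: 2C, 1H, 1F → 0 − 1 + 1 = 0
C5: 1C, 2H, 1F → 0 − 2 + 1 = -1
The highest value is +2.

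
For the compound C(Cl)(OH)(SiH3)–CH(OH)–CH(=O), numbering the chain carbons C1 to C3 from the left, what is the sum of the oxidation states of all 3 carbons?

Tallying each carbon's bonds:
C1: 1C, 1O, 1Cl, 1Si → 0 + 1 + 1 − 1 = +1
C2: 2C, 1H, 1O → 0 − 1 + 1 = 0
C3: 1C, 1H, 2O → 0 − 1 + 2 = +1
Sum = +1 + 0 + 1 = +2.

+2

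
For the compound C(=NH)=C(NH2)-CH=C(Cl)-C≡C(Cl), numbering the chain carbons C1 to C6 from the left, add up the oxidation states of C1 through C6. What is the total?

Tallying each carbon's bonds:
C1: 2C, 2N → 0 + 2 = +2
C2: 3C, 1N → 0 + 1 = +1
C3: 3C, 1H → 0 − 1 = -1
C4: 3C, 1Cl → 0 + 1 = +1
C5: 4C → 0 = 0
C6: 3C, 1Cl → 0 + 1 = +1
Sum = +2 + 1 − 1 + 1 + 0 + 1 = +4.

+4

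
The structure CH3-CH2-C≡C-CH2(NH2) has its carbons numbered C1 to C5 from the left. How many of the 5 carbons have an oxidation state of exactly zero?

Tallying each carbon's bonds:
C1: 1C, 3H → 0 − 3 = -3
C2: 2C, 2H → 0 − 2 = -2
C3: 4C → 0 = 0
C4: 4C → 0 = 0
C5: 1C, 2H, 1N → 0 − 2 + 1 = -1
2 carbons (C3, C4) meet the condition.

2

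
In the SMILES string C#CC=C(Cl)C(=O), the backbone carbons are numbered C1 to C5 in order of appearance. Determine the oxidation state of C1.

C1 has a triple bond to C (3×0 = 0), one bond to H (-1).
Oxidation state = 0 − 1 = -1.

-1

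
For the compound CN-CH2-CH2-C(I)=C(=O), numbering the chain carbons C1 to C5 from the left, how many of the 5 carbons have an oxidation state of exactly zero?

Each bond to a more electronegative atom (O, N, halogen) counts +1, each bond to a less electronegative atom (H, metal, B, Si) counts −1, and each C–C bond counts 0. Tallying each carbon:
C1: 1C, 3N → 0 + 3 = +3
C2: 2C, 2H → 0 − 2 = -2
C3: 2C, 2H → 0 − 2 = -2
C4: 3C, 1I → 0 + 1 = +1
C5: 2C, 2O → 0 + 2 = +2
0 carbons meet the condition.

0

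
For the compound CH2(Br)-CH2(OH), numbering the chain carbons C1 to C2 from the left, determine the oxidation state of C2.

Bonds to more-electronegative neighbours contribute +1 each, bonds to H or metals contribute −1 each, and C–C bonds contribute 0.
C2 has one bond to C (0), one bond to H (-1), one bond to O (+1), one bond to H (-1).
Oxidation state = 0 − 1 + 1 − 1 = -1.

-1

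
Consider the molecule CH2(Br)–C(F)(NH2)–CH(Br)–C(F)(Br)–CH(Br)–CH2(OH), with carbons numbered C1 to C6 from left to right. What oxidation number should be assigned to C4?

+2

C4 has one bond to C (0), one bond to C (0), one bond to F (+1), one bond to Br (+1).
Oxidation state = 0 + 0 + 1 + 1 = +2.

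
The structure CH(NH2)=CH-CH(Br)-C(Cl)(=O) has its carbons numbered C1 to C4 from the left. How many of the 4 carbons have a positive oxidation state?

Tallying each carbon's bonds:
C1: 2C, 1H, 1N → 0 − 1 + 1 = 0
C2: 3C, 1H → 0 − 1 = -1
C3: 2C, 1H, 1Br → 0 − 1 + 1 = 0
C4: 1C, 2O, 1Cl → 0 + 2 + 1 = +3
1 carbon (C4) meets the condition.

1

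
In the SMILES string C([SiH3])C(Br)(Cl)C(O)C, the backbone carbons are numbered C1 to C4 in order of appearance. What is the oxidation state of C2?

C2 has one bond to C (0), one bond to C (0), one bond to Br (+1), one bond to Cl (+1).
Oxidation state = 0 + 0 + 1 + 1 = +2.

+2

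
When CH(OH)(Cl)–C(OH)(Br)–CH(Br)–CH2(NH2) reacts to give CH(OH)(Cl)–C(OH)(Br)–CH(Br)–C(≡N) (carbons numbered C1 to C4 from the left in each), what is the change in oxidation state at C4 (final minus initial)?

Before: C4 has 1 bond to C, 2 bonds to H, 1 bond to N → oxidation state -1.
After: C4 has 1 bond to C, 3 bonds to N → oxidation state +3.
Δ = +3 − (-1) = +4, so this is an oxidation at C4.

+4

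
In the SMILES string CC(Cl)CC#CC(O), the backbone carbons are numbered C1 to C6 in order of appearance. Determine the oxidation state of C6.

Bonds to more-electronegative neighbours contribute +1 each, bonds to H or metals contribute −1 each, and C–C bonds contribute 0.
C6 has one bond to C (0), one bond to O (+1), one bond to H (-1), one bond to H (-1).
Oxidation state = 0 + 1 − 1 − 1 = -1.

-1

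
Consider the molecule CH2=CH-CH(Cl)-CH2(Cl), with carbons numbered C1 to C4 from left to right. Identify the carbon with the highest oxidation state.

Each bond to a more electronegative atom (O, N, halogen) counts +1, each bond to a less electronegative atom (H, metal, B, Si) counts −1, and each C–C bond counts 0. Tallying each carbon:
C1: 2C, 2H → 0 − 2 = -2
C2: 3C, 1H → 0 − 1 = -1
C3: 2C, 1H, 1Cl → 0 − 1 + 1 = 0
C4: 1C, 2H, 1Cl → 0 − 2 + 1 = -1
The most oxidised carbon is C3 at 0.

C3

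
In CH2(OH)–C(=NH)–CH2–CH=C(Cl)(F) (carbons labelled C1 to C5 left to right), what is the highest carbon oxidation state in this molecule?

Tallying each carbon's bonds:
C1: 1C, 2H, 1O → 0 − 2 + 1 = -1
C2: 2C, 2N → 0 + 2 = +2
C3: 2C, 2H → 0 − 2 = -2
C4: 3C, 1H → 0 − 1 = -1
C5: 2C, 1F, 1Cl → 0 + 1 + 1 = +2
The highest value is +2.

+2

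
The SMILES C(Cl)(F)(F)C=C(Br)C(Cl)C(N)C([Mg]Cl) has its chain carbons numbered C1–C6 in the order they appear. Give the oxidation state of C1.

Each bond to a more electronegative atom (O, N, halogen) counts +1, each bond to a less electronegative atom (H, metal, B, Si) counts −1, and each C–C bond counts 0.
C1 has one bond to C (0), one bond to Cl (+1), one bond to F (+1), one bond to F (+1).
Oxidation state = 0 + 1 + 1 + 1 = +3.

+3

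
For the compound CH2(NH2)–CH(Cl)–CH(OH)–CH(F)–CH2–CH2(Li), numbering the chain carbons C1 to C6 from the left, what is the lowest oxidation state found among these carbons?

Tallying each carbon's bonds:
C1: 1C, 2H, 1N → 0 − 2 + 1 = -1
C2: 2C, 1H, 1Cl → 0 − 1 + 1 = 0
C3: 2C, 1H, 1O → 0 − 1 + 1 = 0
C4: 2C, 1H, 1F → 0 − 1 + 1 = 0
C5: 2C, 2H → 0 − 2 = -2
C6: 1C, 2H, 1Li → 0 − 2 − 1 = -3
The lowest value is -3.

-3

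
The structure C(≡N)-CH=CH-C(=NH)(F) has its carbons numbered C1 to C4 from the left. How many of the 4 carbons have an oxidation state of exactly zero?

Assign +1 per bond to O/N/halogen, −1 per bond to H or an electropositive element, and 0 per bond to carbon. Tallying each carbon:
C1: 1C, 3N → 0 + 3 = +3
C2: 3C, 1H → 0 − 1 = -1
C3: 3C, 1H → 0 − 1 = -1
C4: 1C, 2N, 1F → 0 + 2 + 1 = +3
0 carbons meet the condition.

0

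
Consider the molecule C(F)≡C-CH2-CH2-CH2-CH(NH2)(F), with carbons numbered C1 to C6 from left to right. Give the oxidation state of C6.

C6 has one bond to C (0), one bond to N (+1), one bond to H (-1), one bond to F (+1).
Oxidation state = 0 + 1 − 1 + 1 = +1.

+1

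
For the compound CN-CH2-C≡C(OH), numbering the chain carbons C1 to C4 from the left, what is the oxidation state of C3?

Bonds to more-electronegative neighbours contribute +1 each, bonds to H or metals contribute −1 each, and C–C bonds contribute 0.
C3 has one bond to C (0), a triple bond to C (3×0 = 0).
Oxidation state = 0 + 0 = 0.

0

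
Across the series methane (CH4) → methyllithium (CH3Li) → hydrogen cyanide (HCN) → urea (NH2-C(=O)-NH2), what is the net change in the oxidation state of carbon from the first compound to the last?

+8

Carbon oxidation states along the series — methane: -4, methyllithium: -4, hydrogen cyanide: +2, urea: +4.
Net change = +4 − (-4) = +8.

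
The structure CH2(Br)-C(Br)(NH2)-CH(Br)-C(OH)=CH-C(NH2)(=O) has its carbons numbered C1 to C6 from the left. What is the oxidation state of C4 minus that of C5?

+2

C4: 3C, 1O → 0 + 1 = +1
C5: 3C, 1H → 0 − 1 = -1
Difference: +1 − (-1) = +2.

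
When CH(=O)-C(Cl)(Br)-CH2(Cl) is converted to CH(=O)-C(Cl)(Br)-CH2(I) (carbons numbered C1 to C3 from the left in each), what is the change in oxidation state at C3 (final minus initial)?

0

Before: C3 has 1 bond to C, 2 bonds to H, 1 bond to Cl → oxidation state -1.
After: C3 has 1 bond to C, 2 bonds to H, 1 bond to I → oxidation state -1.
Δ = -1 − (-1) = 0, so no net redox change at C3.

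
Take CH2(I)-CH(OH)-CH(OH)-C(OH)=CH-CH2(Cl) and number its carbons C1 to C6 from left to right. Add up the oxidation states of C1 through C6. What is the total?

-2

Bonds to more-electronegative neighbours contribute +1 each, bonds to H or metals contribute −1 each, and C–C bonds contribute 0. Tallying each carbon:
C1: 1C, 2H, 1I → 0 − 2 + 1 = -1
C2: 2C, 1H, 1O → 0 − 1 + 1 = 0
C3: 2C, 1H, 1O → 0 − 1 + 1 = 0
C4: 3C, 1O → 0 + 1 = +1
C5: 3C, 1H → 0 − 1 = -1
C6: 1C, 2H, 1Cl → 0 − 2 + 1 = -1
Sum = -1 + 0 + 0 + 1 − 1 − 1 = -2.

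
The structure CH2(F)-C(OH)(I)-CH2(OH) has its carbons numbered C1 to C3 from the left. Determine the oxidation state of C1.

-1

C1 has one bond to C (0), one bond to H (-1), one bond to F (+1), one bond to H (-1).
Oxidation state = 0 − 1 + 1 − 1 = -1.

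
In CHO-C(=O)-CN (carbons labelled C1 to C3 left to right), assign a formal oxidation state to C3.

+3

Bonds to more-electronegative neighbours contribute +1 each, bonds to H or metals contribute −1 each, and C–C bonds contribute 0.
C3 has one bond to C (0), a triple bond to N (3×+1 = +3).
Oxidation state = 0 + 3 = +3.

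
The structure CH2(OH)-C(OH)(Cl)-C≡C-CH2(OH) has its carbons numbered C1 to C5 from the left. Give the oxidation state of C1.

-1

Bonds to more-electronegative neighbours contribute +1 each, bonds to H or metals contribute −1 each, and C–C bonds contribute 0.
C1 has one bond to C (0), one bond to H (-1), one bond to H (-1), one bond to O (+1).
Oxidation state = 0 − 1 − 1 + 1 = -1.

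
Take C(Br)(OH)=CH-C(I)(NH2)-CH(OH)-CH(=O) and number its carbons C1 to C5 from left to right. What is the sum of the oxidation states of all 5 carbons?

+4

Bonds to more-electronegative neighbours contribute +1 each, bonds to H or metals contribute −1 each, and C–C bonds contribute 0. Tallying each carbon:
C1: 2C, 1O, 1Br → 0 + 1 + 1 = +2
C2: 3C, 1H → 0 − 1 = -1
C3: 2C, 1N, 1I → 0 + 1 + 1 = +2
C4: 2C, 1H, 1O → 0 − 1 + 1 = 0
C5: 1C, 1H, 2O → 0 − 1 + 2 = +1
Sum = +2 − 1 + 2 + 0 + 1 = +4.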